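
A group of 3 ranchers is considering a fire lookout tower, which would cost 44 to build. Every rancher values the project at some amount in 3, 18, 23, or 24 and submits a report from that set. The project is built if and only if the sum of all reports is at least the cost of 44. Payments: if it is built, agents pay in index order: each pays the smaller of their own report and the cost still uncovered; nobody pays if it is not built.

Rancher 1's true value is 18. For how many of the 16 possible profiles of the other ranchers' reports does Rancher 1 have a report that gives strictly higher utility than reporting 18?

Others report (18, 23): truth gives 0; report 3 gives 15 > 0. Violating.
Others report (18, 24): truth gives 0; report 3 gives 15 > 0. Violating.
Others report (23, 18): truth gives 0; report 3 gives 15 > 0. Violating.
Others report (23, 23): truth gives 0; report 3 gives 15 > 0. Violating.
Others report (3, 3): truth gives 0; no alternative beats it.
Others report (3, 18): truth gives 0; no alternative beats it.
(Checking all 16 profiles: 8 have a profitable deviation, 8 do not.)

8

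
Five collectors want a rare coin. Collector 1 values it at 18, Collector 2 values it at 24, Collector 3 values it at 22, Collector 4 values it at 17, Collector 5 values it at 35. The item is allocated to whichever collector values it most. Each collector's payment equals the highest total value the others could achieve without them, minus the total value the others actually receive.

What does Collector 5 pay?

24

Collector 5 has the highest value and receives the item.
Without Collector 5, the item would go to the next-highest value, 24, so the others could achieve 24.
With Collector 5 present and winning, the others receive nothing, so their total is 0.
Payment = 24 - 0 = 24.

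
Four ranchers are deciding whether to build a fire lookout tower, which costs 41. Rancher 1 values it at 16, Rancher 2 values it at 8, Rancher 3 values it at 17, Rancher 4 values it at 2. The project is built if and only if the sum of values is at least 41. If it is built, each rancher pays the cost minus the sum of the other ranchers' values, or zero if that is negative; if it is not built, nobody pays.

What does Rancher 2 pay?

6

Total value 43 ≥ cost 41, so the project is built.
The other ranchers' values sum to 35.
Cost minus that sum is 41 - 35 = 6.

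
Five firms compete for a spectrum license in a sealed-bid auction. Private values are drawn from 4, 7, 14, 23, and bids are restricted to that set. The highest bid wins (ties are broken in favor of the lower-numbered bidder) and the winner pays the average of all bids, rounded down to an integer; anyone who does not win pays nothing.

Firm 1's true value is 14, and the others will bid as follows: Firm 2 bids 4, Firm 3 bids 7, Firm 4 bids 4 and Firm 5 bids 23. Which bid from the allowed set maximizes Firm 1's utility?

Bid 4: loses, pays 0, utility 0.
Bid 7: loses, pays 0, utility 0.
Bid 14: loses, pays 0, utility 0.
Bid 23: wins, pays 12, utility 14 - 12 = 2.
The best choice is 23 with utility 2.

23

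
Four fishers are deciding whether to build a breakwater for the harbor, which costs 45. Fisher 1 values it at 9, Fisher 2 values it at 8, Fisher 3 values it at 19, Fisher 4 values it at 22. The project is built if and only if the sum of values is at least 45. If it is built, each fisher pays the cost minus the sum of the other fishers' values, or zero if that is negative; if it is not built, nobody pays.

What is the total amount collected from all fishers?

Total value 58 ≥ cost 45, so it is built.
Fisher 1: others sum to 49; max(0, 45 - 49) = 0.
Fisher 2: others sum to 50; max(0, 45 - 50) = 0.
Fisher 3: others sum to 39; max(0, 45 - 39) = 6.
Fisher 4: others sum to 36; max(0, 45 - 36) = 9.
Total collected = 0 + 0 + 6 + 9 = 15.

15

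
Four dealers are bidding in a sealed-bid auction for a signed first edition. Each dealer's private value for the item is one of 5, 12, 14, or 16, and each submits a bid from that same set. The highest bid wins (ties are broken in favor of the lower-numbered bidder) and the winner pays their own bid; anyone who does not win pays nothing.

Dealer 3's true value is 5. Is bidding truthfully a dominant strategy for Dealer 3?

Yes

Check each profile of the others' bids and compare truth against every alternative bid.
Others bid (5, 5, 5): truth gives 0, best alternative gives -7.
Others bid (5, 5, 12): truth gives 0, best alternative gives -7.
Others bid (5, 5, 14): truth gives 0, best alternative gives 0.
Others bid (5, 5, 16): truth gives 0, best alternative gives 0.
Others bid (5, 12, 5): truth gives 0, best alternative gives 0.
Others bid (5, 12, 12): truth gives 0, best alternative gives 0.
(Remaining 58 profiles checked similarly; truth is weakly best in each.)
In every case the truthful bid is at least as good as any alternative, so it is a dominant strategy.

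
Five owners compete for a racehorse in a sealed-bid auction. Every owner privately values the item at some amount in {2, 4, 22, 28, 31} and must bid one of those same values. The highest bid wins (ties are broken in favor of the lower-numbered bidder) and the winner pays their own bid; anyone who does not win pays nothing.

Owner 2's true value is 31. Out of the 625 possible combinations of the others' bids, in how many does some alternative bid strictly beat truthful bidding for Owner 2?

192

Others bid (2, 2, 2, 2): truth gives 0; bid 4 gives 27 > 0. Violating.
Others bid (2, 2, 2, 4): truth gives 0; bid 4 gives 27 > 0. Violating.
Others bid (2, 2, 2, 22): truth gives 0; bid 22 gives 9 > 0. Violating.
Others bid (2, 2, 2, 28): truth gives 0; bid 28 gives 3 > 0. Violating.
Others bid (2, 2, 2, 31): truth gives 0; no alternative beats it.
Others bid (2, 2, 4, 31): truth gives 0; no alternative beats it.
(Checking all 625 profiles: 192 have a profitable deviation, 433 do not.)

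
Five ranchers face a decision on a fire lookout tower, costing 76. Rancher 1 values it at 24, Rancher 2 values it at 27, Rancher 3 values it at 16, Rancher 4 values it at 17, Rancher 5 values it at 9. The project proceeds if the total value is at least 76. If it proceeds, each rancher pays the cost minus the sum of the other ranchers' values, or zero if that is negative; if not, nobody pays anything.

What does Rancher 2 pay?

10

Total value 93 ≥ cost 76, so the project is built.
The other ranchers' values sum to 66.
Cost minus that sum is 76 - 66 = 10.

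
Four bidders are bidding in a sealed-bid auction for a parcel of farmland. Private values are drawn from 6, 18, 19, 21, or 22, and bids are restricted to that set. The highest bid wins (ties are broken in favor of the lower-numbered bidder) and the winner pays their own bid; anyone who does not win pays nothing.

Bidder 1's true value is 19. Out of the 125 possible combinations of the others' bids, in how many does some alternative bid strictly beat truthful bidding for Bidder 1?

8

Others bid (6, 6, 6): truth gives 0; bid 6 gives 13 > 0. Violating.
Others bid (6, 6, 18): truth gives 0; bid 18 gives 1 > 0. Violating.
Others bid (6, 18, 6): truth gives 0; bid 18 gives 1 > 0. Violating.
Others bid (6, 18, 18): truth gives 0; bid 18 gives 1 > 0. Violating.
Others bid (6, 6, 19): truth gives 0; no alternative beats it.
Others bid (6, 6, 21): truth gives 0; no alternative beats it.
(Checking all 125 profiles: 8 have a profitable deviation, 117 do not.)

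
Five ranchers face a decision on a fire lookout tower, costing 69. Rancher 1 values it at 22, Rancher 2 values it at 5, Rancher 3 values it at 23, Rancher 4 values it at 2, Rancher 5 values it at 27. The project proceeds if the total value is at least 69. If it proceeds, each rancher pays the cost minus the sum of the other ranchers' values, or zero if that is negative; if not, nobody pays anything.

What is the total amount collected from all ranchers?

42

Total value 79 ≥ cost 69, so it is built.
Rancher 1: others sum to 57; max(0, 69 - 57) = 12.
Rancher 2: others sum to 74; max(0, 69 - 74) = 0.
Rancher 3: others sum to 56; max(0, 69 - 56) = 13.
Rancher 4: others sum to 77; max(0, 69 - 77) = 0.
Rancher 5: others sum to 52; max(0, 69 - 52) = 17.
Total collected = 12 + 0 + 13 + 0 + 17 = 42.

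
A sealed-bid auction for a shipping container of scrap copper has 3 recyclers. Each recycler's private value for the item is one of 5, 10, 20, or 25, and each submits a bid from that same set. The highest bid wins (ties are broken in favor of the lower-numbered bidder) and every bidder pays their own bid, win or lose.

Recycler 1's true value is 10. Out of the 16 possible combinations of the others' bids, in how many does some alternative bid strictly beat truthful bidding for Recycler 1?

Others bid (5, 5): truth gives 0; bid 5 gives 5 > 0. Violating.
Others bid (5, 20): truth gives -10; bid 5 gives -5 > -10. Violating.
Others bid (5, 25): truth gives -10; bid 5 gives -5 > -10. Violating.
Others bid (10, 20): truth gives -10; bid 5 gives -5 > -10. Violating.
Others bid (5, 10): truth gives 0; no alternative beats it.
Others bid (10, 5): truth gives 0; no alternative beats it.
(Checking all 16 profiles: 13 have a profitable deviation, 3 do not.)

13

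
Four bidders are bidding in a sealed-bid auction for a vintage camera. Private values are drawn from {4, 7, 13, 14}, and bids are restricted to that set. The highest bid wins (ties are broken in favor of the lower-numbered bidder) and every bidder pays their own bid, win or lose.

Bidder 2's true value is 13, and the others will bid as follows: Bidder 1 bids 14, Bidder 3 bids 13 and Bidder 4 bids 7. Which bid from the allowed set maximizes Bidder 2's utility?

4

Bid 4: loses but pays 4, utility -4.
Bid 7: loses but pays 7, utility -7.
Bid 13: loses but pays 13, utility -13.
Bid 14: loses but pays 14, utility -14.
The best choice is 4 with utility -4.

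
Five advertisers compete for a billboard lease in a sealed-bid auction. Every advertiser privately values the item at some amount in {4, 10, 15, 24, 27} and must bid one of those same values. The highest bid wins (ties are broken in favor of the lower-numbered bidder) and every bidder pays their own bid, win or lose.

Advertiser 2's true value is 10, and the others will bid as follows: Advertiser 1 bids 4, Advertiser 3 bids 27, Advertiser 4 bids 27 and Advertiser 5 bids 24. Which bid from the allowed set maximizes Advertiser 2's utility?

4

Bid 4: loses but pays 4, utility -4.
Bid 10: loses but pays 10, utility -10.
Bid 15: loses but pays 15, utility -15.
Bid 24: loses but pays 24, utility -24.
Bid 27: wins, pays 27, utility 10 - 27 = -17.
The best choice is 4 with utility -4.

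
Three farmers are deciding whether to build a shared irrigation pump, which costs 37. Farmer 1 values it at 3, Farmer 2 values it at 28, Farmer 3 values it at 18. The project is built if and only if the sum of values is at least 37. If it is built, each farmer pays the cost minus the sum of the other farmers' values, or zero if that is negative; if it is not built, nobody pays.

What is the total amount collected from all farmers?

Total value 49 ≥ cost 37, so it is built.
Farmer 1: others sum to 46; max(0, 37 - 46) = 0.
Farmer 2: others sum to 21; max(0, 37 - 21) = 16.
Farmer 3: others sum to 31; max(0, 37 - 31) = 6.
Total collected = 0 + 16 + 6 = 22.

22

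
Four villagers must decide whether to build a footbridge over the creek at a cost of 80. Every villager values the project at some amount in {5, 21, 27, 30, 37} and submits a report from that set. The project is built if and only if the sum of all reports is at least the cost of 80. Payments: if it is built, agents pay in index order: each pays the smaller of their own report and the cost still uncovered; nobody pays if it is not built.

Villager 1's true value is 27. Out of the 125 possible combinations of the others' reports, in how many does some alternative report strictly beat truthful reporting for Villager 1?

Others report (5, 21, 37): truth gives 0; report 21 gives 6 > 0. Violating.
Others report (5, 27, 27): truth gives 0; report 21 gives 6 > 0. Violating.
Others report (5, 27, 30): truth gives 0; report 21 gives 6 > 0. Violating.
Others report (5, 27, 37): truth gives 0; report 21 gives 6 > 0. Violating.
Others report (5, 5, 5): truth gives 0; no alternative beats it.
Others report (5, 5, 21): truth gives 0; no alternative beats it.
(Checking all 125 profiles: 97 have a profitable deviation, 28 do not.)

97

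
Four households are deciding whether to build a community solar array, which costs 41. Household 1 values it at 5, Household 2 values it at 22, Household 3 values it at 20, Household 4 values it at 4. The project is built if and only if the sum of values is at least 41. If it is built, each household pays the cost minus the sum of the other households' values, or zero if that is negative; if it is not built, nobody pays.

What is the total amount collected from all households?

22

Total value 51 ≥ cost 41, so it is built.
Household 1: others sum to 46; max(0, 41 - 46) = 0.
Household 2: others sum to 29; max(0, 41 - 29) = 12.
Household 3: others sum to 31; max(0, 41 - 31) = 10.
Household 4: others sum to 47; max(0, 41 - 47) = 0.
Total collected = 0 + 12 + 10 + 0 = 22.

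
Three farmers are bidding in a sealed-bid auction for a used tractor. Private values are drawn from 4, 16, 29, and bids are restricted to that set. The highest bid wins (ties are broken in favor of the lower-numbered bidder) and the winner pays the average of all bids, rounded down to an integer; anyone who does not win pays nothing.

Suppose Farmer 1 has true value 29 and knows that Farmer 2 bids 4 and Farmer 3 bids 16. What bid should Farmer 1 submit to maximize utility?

Bid 4: loses, pays 0, utility 0.
Bid 16: wins, pays 12, utility 29 - 12 = 17.
Bid 29: wins, pays 16, utility 29 - 16 = 13.
The best choice is 16 with utility 17.

16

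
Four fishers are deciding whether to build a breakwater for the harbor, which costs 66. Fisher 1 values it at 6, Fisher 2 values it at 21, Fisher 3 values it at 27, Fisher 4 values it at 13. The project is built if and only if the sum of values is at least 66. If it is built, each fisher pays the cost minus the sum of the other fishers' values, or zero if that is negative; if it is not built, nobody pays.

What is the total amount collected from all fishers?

Total value 67 ≥ cost 66, so it is built.
Fisher 1: others sum to 61; max(0, 66 - 61) = 5.
Fisher 2: others sum to 46; max(0, 66 - 46) = 20.
Fisher 3: others sum to 40; max(0, 66 - 40) = 26.
Fisher 4: others sum to 54; max(0, 66 - 54) = 12.
Total collected = 5 + 20 + 26 + 12 = 63.

63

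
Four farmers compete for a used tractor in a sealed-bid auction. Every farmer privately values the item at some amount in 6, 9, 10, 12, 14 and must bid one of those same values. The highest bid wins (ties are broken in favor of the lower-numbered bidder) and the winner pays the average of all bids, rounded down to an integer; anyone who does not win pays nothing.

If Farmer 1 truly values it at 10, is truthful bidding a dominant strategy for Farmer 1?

Consider the case where Farmer 2 bids 6, Farmer 3 bids 6 and Farmer 4 bids 6.
Truthful bid 10: wins, pays 7, utility 10 - 7 = 3.
Bid 6 instead: wins, pays 6, utility 10 - 6 = 4.
Since 4 > 3, bidding 6 is strictly better here, so truthful bidding is not dominant.

No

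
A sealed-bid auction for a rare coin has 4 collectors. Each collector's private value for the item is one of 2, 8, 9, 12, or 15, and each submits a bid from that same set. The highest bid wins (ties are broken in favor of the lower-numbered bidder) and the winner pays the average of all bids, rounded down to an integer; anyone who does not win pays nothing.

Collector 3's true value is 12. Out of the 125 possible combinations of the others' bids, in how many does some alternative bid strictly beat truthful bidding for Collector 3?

Others bid (2, 2, 2): truth gives 8; bid 8 gives 9 > 8. Violating.
Others bid (2, 2, 8): truth gives 6; bid 8 gives 7 > 6. Violating.
Others bid (2, 2, 9): truth gives 6; bid 9 gives 7 > 6. Violating.
Others bid (2, 2, 15): truth gives 0; bid 15 gives 4 > 0. Violating.
Others bid (2, 2, 12): truth gives 5; no alternative beats it.
Others bid (2, 8, 9): truth gives 5; no alternative beats it.
(Checking all 125 profiles: 44 have a profitable deviation, 81 do not.)

44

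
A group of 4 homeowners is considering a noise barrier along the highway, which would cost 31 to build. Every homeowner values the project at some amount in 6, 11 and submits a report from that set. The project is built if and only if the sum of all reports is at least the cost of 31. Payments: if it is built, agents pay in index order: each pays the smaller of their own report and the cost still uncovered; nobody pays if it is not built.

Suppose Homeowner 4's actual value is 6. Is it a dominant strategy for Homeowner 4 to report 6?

Yes

Check each profile of the others' reports and compare truth against every alternative report.
Others report (6, 6, 11): truth gives 0, best alternative gives -2.
Others report (6, 11, 6): truth gives 0, best alternative gives -2.
Others report (11, 6, 6): truth gives 0, best alternative gives -2.
Others report (11, 11, 11): truth gives 6, best alternative gives 6.
Others report (6, 11, 11): truth gives 3, best alternative gives 3.
Others report (11, 6, 11): truth gives 3, best alternative gives 3.
(Remaining 2 profiles checked similarly; truth is weakly best in each.)
In every case the truthful report is at least as good as any alternative, so it is a dominant strategy.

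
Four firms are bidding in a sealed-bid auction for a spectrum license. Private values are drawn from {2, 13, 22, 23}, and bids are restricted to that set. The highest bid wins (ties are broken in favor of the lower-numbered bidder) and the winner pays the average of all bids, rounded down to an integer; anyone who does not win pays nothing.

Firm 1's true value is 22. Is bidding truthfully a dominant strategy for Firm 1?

No

Consider the case where Firm 2 bids 2, Firm 3 bids 2 and Firm 4 bids 2.
Truthful bid 22: wins, pays 7, utility 22 - 7 = 15.
Bid 2 instead: wins, pays 2, utility 22 - 2 = 20.
Since 20 > 15, bidding 2 is strictly better here, so truthful bidding is not dominant.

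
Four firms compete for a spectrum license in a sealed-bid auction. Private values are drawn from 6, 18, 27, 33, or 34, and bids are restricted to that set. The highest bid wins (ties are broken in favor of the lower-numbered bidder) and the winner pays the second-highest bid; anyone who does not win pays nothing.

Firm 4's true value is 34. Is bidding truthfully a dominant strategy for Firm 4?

Check each profile of the others' bids and compare truth against every alternative bid.
Others bid (6, 6, 33): truth gives 1, best alternative gives 0.
Others bid (6, 18, 33): truth gives 1, best alternative gives 0.
Others bid (6, 27, 33): truth gives 1, best alternative gives 0.
Others bid (6, 33, 6): truth gives 1, best alternative gives 0.
Others bid (6, 33, 18): truth gives 1, best alternative gives 0.
Others bid (6, 33, 27): truth gives 1, best alternative gives 0.
(Remaining 119 profiles checked similarly; truth is weakly best in each.)
In every case the truthful bid is at least as good as any alternative, so it is a dominant strategy.

Yes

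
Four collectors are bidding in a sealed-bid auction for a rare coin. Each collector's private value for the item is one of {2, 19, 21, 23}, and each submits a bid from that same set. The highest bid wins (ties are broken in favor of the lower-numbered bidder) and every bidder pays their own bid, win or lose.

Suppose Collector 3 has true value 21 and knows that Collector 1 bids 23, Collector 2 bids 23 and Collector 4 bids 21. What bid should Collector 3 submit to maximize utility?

2

Bid 2: loses but pays 2, utility -2.
Bid 19: loses but pays 19, utility -19.
Bid 21: loses but pays 21, utility -21.
Bid 23: loses but pays 23, utility -23.
The best choice is 2 with utility -2.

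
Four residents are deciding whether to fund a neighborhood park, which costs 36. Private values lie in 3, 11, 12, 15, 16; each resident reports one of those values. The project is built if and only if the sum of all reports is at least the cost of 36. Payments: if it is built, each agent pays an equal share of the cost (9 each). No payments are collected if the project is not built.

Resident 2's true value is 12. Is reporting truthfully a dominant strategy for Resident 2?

No

Consider the case where Resident 1 reports 3, Resident 3 reports 3 and Resident 4 reports 15.
Truthful report 12: project not built, utility 0.
Report 15 instead: project built, pays 9, utility 12 - 9 = 3.
Since 3 > 0, reporting 15 is strictly better here, so truthful reporting is not dominant.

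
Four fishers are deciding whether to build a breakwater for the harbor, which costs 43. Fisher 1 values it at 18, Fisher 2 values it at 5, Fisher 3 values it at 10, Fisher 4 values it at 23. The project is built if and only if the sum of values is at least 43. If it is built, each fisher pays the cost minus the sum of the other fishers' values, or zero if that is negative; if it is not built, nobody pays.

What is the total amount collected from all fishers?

Total value 56 ≥ cost 43, so it is built.
Fisher 1: others sum to 38; max(0, 43 - 38) = 5.
Fisher 2: others sum to 51; max(0, 43 - 51) = 0.
Fisher 3: others sum to 46; max(0, 43 - 46) = 0.
Fisher 4: others sum to 33; max(0, 43 - 33) = 10.
Total collected = 5 + 0 + 0 + 10 = 15.

15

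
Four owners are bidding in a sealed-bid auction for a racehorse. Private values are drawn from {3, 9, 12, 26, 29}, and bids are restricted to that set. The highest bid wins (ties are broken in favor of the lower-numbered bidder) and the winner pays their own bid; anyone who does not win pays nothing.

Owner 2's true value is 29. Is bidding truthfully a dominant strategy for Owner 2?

Consider the case where Owner 1 bids 3, Owner 3 bids 3 and Owner 4 bids 3.
Truthful bid 29: wins, pays 29, utility 29 - 29 = 0.
Bid 9 instead: wins, pays 9, utility 29 - 9 = 20.
Since 20 > 0, bidding 9 is strictly better here, so truthful bidding is not dominant.

No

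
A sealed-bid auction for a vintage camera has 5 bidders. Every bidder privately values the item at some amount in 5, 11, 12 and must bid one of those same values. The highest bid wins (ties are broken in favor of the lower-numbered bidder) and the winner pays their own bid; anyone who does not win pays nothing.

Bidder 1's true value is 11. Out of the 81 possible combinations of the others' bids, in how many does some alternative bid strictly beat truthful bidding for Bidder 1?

Others bid (5, 5, 5, 5): truth gives 0; bid 5 gives 6 > 0. Violating.
Others bid (5, 5, 5, 11): truth gives 0; no alternative beats it.
Others bid (5, 5, 5, 12): truth gives 0; no alternative beats it.
(Checking all 81 profiles: 1 has a profitable deviation, 80 do not.)

1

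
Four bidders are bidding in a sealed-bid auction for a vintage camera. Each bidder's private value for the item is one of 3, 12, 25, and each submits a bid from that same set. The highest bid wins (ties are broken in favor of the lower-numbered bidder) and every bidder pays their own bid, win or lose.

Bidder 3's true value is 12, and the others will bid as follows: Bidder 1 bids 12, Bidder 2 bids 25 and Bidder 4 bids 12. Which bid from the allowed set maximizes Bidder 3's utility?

Bid 3: loses but pays 3, utility -3.
Bid 12: loses but pays 12, utility -12.
Bid 25: loses but pays 25, utility -25.
The best choice is 3 with utility -3.

3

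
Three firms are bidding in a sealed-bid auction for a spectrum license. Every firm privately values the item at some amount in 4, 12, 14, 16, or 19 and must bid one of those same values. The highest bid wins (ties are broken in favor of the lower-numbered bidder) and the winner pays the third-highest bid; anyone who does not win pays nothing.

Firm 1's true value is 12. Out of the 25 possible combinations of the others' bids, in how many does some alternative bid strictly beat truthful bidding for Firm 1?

Others bid (4, 14): truth gives 0; bid 14 gives 8 > 0. Violating.
Others bid (4, 16): truth gives 0; bid 16 gives 8 > 0. Violating.
Others bid (4, 19): truth gives 0; bid 19 gives 8 > 0. Violating.
Others bid (14, 4): truth gives 0; bid 14 gives 8 > 0. Violating.
Others bid (4, 4): truth gives 8; no alternative beats it.
Others bid (4, 12): truth gives 8; no alternative beats it.
(Checking all 25 profiles: 6 have a profitable deviation, 19 do not.)

6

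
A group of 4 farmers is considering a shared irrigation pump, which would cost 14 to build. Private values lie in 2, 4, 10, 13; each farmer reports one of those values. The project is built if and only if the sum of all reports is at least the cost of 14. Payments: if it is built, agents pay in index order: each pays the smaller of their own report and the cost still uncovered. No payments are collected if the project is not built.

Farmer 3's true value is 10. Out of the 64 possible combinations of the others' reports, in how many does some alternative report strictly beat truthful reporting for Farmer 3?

Others report (2, 2, 10): truth gives 0; report 2 gives 8 > 0. Violating.
Others report (2, 2, 13): truth gives 0; report 2 gives 8 > 0. Violating.
Others report (2, 4, 4): truth gives 2; report 4 gives 6 > 2. Violating.
Others report (2, 4, 10): truth gives 2; report 2 gives 8 > 2. Violating.
Others report (2, 2, 2): truth gives 0; no alternative beats it.
Others report (2, 2, 4): truth gives 0; no alternative beats it.
(Checking all 64 profiles: 12 have a profitable deviation, 52 do not.)

12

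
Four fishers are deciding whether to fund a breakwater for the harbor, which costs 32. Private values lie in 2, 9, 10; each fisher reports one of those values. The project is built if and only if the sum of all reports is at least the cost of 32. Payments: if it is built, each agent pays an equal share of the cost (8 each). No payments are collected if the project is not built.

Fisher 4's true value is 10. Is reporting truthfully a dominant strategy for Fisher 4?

Yes

Check each profile of the others' reports and compare truth against every alternative report.
Others report (2, 10, 10): truth gives 2, best alternative gives 0.
Others report (10, 2, 10): truth gives 2, best alternative gives 0.
Others report (10, 10, 2): truth gives 2, best alternative gives 0.
Others report (9, 9, 9): truth gives 2, best alternative gives 2.
Others report (9, 9, 10): truth gives 2, best alternative gives 2.
Others report (9, 10, 9): truth gives 2, best alternative gives 2.
(Remaining 21 profiles checked similarly; truth is weakly best in each.)
In every case the truthful report is at least as good as any alternative, so it is a dominant strategy.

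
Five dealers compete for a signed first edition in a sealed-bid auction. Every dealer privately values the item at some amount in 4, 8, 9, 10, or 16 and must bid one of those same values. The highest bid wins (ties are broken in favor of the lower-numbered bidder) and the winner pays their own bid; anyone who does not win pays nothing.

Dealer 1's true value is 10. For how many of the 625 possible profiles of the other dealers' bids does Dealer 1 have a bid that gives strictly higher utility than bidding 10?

81

Others bid (4, 4, 4, 4): truth gives 0; bid 4 gives 6 > 0. Violating.
Others bid (4, 4, 4, 8): truth gives 0; bid 8 gives 2 > 0. Violating.
Others bid (4, 4, 4, 9): truth gives 0; bid 9 gives 1 > 0. Violating.
Others bid (4, 4, 8, 4): truth gives 0; bid 8 gives 2 > 0. Violating.
Others bid (4, 4, 4, 10): truth gives 0; no alternative beats it.
Others bid (4, 4, 4, 16): truth gives 0; no alternative beats it.
(Checking all 625 profiles: 81 have a profitable deviation, 544 do not.)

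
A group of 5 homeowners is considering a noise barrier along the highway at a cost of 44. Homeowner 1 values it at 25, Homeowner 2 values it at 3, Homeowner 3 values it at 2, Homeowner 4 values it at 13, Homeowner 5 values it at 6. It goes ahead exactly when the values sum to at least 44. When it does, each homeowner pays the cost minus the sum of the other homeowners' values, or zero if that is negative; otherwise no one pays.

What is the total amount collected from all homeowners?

Total value 49 ≥ cost 44, so it is built.
Homeowner 1: others sum to 24; max(0, 44 - 24) = 20.
Homeowner 2: others sum to 46; max(0, 44 - 46) = 0.
Homeowner 3: others sum to 47; max(0, 44 - 47) = 0.
Homeowner 4: others sum to 36; max(0, 44 - 36) = 8.
Homeowner 5: others sum to 43; max(0, 44 - 43) = 1.
Total collected = 20 + 0 + 0 + 8 + 1 = 29.

29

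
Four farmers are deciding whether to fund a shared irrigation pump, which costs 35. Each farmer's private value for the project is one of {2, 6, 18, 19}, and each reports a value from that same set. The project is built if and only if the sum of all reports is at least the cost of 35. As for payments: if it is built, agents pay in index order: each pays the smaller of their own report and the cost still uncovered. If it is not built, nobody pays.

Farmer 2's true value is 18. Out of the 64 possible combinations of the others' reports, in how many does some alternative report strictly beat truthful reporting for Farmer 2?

Others report (2, 18, 18): truth gives 0; report 2 gives 16 > 0. Violating.
Others report (2, 18, 19): truth gives 0; report 2 gives 16 > 0. Violating.
Others report (2, 19, 18): truth gives 0; report 2 gives 16 > 0. Violating.
Others report (2, 19, 19): truth gives 0; report 2 gives 16 > 0. Violating.
Others report (2, 2, 2): truth gives 0; no alternative beats it.
Others report (2, 2, 6): truth gives 0; no alternative beats it.
(Checking all 64 profiles: 38 have a profitable deviation, 26 do not.)

38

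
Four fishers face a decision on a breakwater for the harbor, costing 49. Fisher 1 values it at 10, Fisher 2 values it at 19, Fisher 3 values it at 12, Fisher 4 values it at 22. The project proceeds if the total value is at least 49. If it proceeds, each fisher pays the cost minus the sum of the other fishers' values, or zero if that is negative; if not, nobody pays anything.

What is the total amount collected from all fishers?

Total value 63 ≥ cost 49, so it is built.
Fisher 1: others sum to 53; max(0, 49 - 53) = 0.
Fisher 2: others sum to 44; max(0, 49 - 44) = 5.
Fisher 3: others sum to 51; max(0, 49 - 51) = 0.
Fisher 4: others sum to 41; max(0, 49 - 41) = 8.
Total collected = 0 + 5 + 0 + 8 = 13.

13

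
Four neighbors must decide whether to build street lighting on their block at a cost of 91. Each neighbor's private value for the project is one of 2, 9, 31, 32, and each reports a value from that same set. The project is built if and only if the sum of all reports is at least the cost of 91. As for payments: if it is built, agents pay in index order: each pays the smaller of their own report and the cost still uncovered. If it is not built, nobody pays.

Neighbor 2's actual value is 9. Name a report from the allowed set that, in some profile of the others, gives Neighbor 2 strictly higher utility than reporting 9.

Suppose Neighbor 1 reports 31, Neighbor 3 reports 31 and Neighbor 4 reports 31.
Report 9: project built, pays 9, utility 9 - 9 = 0.
Report 2: project built, pays 2, utility 9 - 2 = 7.
So reporting 2 beats truth here (7 > 0).

2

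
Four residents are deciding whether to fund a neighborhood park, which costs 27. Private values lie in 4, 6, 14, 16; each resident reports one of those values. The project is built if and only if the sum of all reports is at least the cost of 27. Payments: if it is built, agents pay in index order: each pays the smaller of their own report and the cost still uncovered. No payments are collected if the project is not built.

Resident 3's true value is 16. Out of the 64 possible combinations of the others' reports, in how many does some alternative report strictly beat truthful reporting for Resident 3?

Others report (4, 4, 6): truth gives 0; report 14 gives 2 > 0. Violating.
Others report (4, 4, 14): truth gives 0; report 6 gives 10 > 0. Violating.
Others report (4, 4, 16): truth gives 0; report 4 gives 12 > 0. Violating.
Others report (4, 6, 4): truth gives 0; report 14 gives 2 > 0. Violating.
Others report (4, 4, 4): truth gives 0; no alternative beats it.
Others report (14, 14, 4): truth gives 16; no alternative beats it.
(Checking all 64 profiles: 47 have a profitable deviation, 17 do not.)

47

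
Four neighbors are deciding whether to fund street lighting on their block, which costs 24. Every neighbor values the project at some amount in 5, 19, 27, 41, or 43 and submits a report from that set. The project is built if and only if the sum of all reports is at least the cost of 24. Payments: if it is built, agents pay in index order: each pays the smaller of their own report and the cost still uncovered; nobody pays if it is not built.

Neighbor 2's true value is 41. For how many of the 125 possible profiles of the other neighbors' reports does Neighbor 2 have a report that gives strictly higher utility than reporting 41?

24

Others report (5, 5, 19): truth gives 22; report 5 gives 36 > 22. Violating.
Others report (5, 5, 27): truth gives 22; report 5 gives 36 > 22. Violating.
Others report (5, 5, 41): truth gives 22; report 5 gives 36 > 22. Violating.
Others report (5, 5, 43): truth gives 22; report 5 gives 36 > 22. Violating.
Others report (5, 5, 5): truth gives 22; no alternative beats it.
Others report (19, 5, 5): truth gives 36; no alternative beats it.
(Checking all 125 profiles: 24 have a profitable deviation, 101 do not.)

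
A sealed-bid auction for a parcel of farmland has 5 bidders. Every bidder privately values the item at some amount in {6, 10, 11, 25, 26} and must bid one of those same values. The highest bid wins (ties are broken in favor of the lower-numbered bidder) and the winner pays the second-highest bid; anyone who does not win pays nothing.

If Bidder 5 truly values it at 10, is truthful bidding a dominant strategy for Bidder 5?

Yes

Check each profile of the others' bids and compare truth against every alternative bid.
Others bid (6, 6, 6, 6): truth gives 4, best alternative gives 4.
Others bid (6, 6, 6, 10): truth gives 0, best alternative gives 0.
Others bid (6, 6, 6, 11): truth gives 0, best alternative gives 0.
Others bid (6, 6, 6, 25): truth gives 0, best alternative gives 0.
Others bid (6, 6, 6, 26): truth gives 0, best alternative gives 0.
Others bid (6, 6, 10, 6): truth gives 0, best alternative gives 0.
(Remaining 619 profiles checked similarly; truth is weakly best in each.)
In every case the truthful bid is at least as good as any alternative, so it is a dominant strategy.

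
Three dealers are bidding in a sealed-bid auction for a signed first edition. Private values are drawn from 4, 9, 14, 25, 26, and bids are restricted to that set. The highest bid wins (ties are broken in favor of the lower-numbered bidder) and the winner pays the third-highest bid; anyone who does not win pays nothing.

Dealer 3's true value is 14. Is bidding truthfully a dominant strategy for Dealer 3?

No

Consider the case where Dealer 1 bids 4 and Dealer 2 bids 14.
Truthful bid 14: loses, pays 0, utility 0.
Bid 25 instead: wins, pays 4, utility 14 - 4 = 10.
Since 10 > 0, bidding 25 is strictly better here, so truthful bidding is not dominant.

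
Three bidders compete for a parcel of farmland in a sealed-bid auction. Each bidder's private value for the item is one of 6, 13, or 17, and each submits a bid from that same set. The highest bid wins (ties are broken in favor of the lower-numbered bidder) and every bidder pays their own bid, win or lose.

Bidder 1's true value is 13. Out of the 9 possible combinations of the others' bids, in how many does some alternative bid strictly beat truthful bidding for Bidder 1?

6

Others bid (6, 6): truth gives 0; bid 6 gives 7 > 0. Violating.
Others bid (6, 17): truth gives -13; bid 17 gives -4 > -13. Violating.
Others bid (13, 17): truth gives -13; bid 17 gives -4 > -13. Violating.
Others bid (17, 6): truth gives -13; bid 17 gives -4 > -13. Violating.
Others bid (6, 13): truth gives 0; no alternative beats it.
Others bid (13, 6): truth gives 0; no alternative beats it.
(Checking all 9 profiles: 6 have a profitable deviation, 3 do not.)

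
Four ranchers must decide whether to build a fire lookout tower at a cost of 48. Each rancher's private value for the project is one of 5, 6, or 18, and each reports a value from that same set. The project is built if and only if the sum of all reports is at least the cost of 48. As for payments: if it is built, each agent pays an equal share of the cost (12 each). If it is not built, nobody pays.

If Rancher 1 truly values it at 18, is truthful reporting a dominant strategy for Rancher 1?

Check each profile of the others' reports and compare truth against every alternative report.
Others report (5, 18, 18): truth gives 6, best alternative gives 0.
Others report (6, 6, 18): truth gives 6, best alternative gives 0.
Others report (6, 18, 6): truth gives 6, best alternative gives 0.
Others report (18, 5, 18): truth gives 6, best alternative gives 0.
Others report (18, 6, 6): truth gives 6, best alternative gives 0.
Others report (18, 18, 5): truth gives 6, best alternative gives 0.
(Remaining 21 profiles checked similarly; truth is weakly best in each.)
In every case the truthful report is at least as good as any alternative, so it is a dominant strategy.

Yes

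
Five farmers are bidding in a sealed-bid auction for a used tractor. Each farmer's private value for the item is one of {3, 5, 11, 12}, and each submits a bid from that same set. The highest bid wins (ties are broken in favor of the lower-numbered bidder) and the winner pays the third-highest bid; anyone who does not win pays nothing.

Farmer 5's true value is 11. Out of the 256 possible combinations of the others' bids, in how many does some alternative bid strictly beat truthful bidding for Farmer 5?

32

Others bid (3, 3, 3, 11): truth gives 0; bid 12 gives 8 > 0. Violating.
Others bid (3, 3, 5, 11): truth gives 0; bid 12 gives 6 > 0. Violating.
Others bid (3, 3, 11, 3): truth gives 0; bid 12 gives 8 > 0. Violating.
Others bid (3, 3, 11, 5): truth gives 0; bid 12 gives 6 > 0. Violating.
Others bid (3, 3, 3, 3): truth gives 8; no alternative beats it.
Others bid (3, 3, 3, 5): truth gives 8; no alternative beats it.
(Checking all 256 profiles: 32 have a profitable deviation, 224 do not.)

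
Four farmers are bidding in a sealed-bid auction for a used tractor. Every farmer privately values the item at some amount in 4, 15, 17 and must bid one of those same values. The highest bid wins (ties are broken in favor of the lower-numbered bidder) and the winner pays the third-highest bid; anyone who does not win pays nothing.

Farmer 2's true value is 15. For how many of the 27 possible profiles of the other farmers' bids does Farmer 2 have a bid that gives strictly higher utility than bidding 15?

Others bid (4, 4, 17): truth gives 0; bid 17 gives 11 > 0. Violating.
Others bid (4, 17, 4): truth gives 0; bid 17 gives 11 > 0. Violating.
Others bid (15, 4, 4): truth gives 0; bid 17 gives 11 > 0. Violating.
Others bid (4, 4, 4): truth gives 11; no alternative beats it.
Others bid (4, 4, 15): truth gives 11; no alternative beats it.
(Checking all 27 profiles: 3 have a profitable deviation, 24 do not.)

3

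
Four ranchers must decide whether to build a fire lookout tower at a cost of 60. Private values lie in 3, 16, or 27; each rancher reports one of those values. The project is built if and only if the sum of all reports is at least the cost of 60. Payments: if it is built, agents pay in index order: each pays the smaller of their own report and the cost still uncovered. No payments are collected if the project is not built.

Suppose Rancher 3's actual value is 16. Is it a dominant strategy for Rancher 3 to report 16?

Consider the case where Rancher 1 reports 3, Rancher 2 reports 27 and Rancher 4 reports 27.
Truthful report 16: project built, pays 16, utility 16 - 16 = 0.
Report 3 instead: project built, pays 3, utility 16 - 3 = 13.
Since 13 > 0, reporting 3 is strictly better here, so truthful reporting is not dominant.

No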